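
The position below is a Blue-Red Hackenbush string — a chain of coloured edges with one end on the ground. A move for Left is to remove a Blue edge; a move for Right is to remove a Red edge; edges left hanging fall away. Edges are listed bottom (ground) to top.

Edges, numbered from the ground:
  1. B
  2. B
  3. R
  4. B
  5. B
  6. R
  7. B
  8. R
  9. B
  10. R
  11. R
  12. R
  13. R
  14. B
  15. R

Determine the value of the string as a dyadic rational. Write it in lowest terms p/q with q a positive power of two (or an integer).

14981/8192

val(B) = { 0 | (no moves) } → 1
val(BB) = { 0 1 | (no moves) } → 2
val(BBR) = { 0 1 | 2 } → 3/2
val(BBRB) = { 0 1 3/2 | 2 } → 7/4
val(BBRBB) = { 0 1 3/2 7/4 | 2 } → 15/8
val(BBRBBR) = { 0 1 3/2 7/4 | 15/8 2 } → 29/16
val(BBRBBRB) = { 0 1 3/2 7/4 29/16 | 15/8 2 } → 59/32
val(BBRBBRBR) = { 0 1 3/2 7/4 29/16 | 59/32 15/8 2 } → 117/64
val(BBRBBRBRB) = { 0 1 3/2 7/4 29/16 117/64 | 59/32 15/8 2 } → 235/128
val(BBRBBRBRBR) = { 0 1 3/2 7/4 29/16 117/64 | 235/128 59/32 15/8 2 } → 469/256
val(BBRBBRBRBRR) = { 0 1 3/2 7/4 29/16 117/64 | 469/256 235/128 59/32 15/8 2 } → 937/512
val(BBRBBRBRBRRR) = { 0 1 3/2 7/4 29/16 117/64 | 937/512 469/256 235/128 59/32 15/8 2 } → 1873/1024
val(BBRBBRBRBRRRR) = { 0 1 3/2 7/4 29/16 117/64 | 1873/1024 937/512 469/256 235/128 59/32 15/8 2 } → 3745/2048
val(BBRBBRBRBRRRRB) = { 0 1 3/2 7/4 29/16 117/64 3745/2048 | 1873/1024 937/512 469/256 235/128 59/32 15/8 2 } → 7491/4096
val(BBRBBRBRBRRRRBR) = { 0 1 3/2 7/4 29/16 117/64 3745/2048 | 7491/4096 1873/1024 937/512 469/256 235/128 59/32 15/8 2 } → 14981/8192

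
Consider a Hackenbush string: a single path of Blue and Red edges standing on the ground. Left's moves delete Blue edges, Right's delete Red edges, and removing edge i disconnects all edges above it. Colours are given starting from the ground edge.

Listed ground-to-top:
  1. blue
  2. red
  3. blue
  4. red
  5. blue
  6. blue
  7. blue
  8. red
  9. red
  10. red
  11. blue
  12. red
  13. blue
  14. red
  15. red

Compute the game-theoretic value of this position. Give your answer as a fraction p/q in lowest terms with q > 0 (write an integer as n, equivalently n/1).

11817/16384

G(b) = { 0 | — } → 1
G(br) = { 0 | 1 } → 1/2
G(brb) = { 0,1/2 | 1 } → 3/4
G(brbr) = { 0,1/2 | 3/4,1 } → 5/8
G(brbrb) = { 0,1/2,5/8 | 3/4,1 } → 11/16
G(brbrbb) = { 0,1/2,5/8,11/16 | 3/4,1 } → 23/32
G(brbrbbb) = { 0,1/2,5/8,11/16,23/32 | 3/4,1 } → 47/64
G(brbrbbbr) = { 0,1/2,5/8,11/16,23/32 | 47/64,3/4,1 } → 93/128
G(brbrbbbrr) = { 0,1/2,5/8,11/16,23/32 | 93/128,47/64,3/4,1 } → 185/256
G(brbrbbbrrr) = { 0,1/2,5/8,11/16,23/32 | 185/256,93/128,47/64,3/4,1 } → 369/512
G(brbrbbbrrrb) = { 0,1/2,5/8,11/16,23/32,369/512 | 185/256,93/128,47/64,3/4,1 } → 739/1024
G(brbrbbbrrrbr) = { 0,1/2,5/8,11/16,23/32,369/512 | 739/1024,185/256,93/128,47/64,3/4,1 } → 1477/2048
G(brbrbbbrrrbrb) = { 0,1/2,5/8,11/16,23/32,369/512,1477/2048 | 739/1024,185/256,93/128,47/64,3/4,1 } → 2955/4096
G(brbrbbbrrrbrbr) = { 0,1/2,5/8,11/16,23/32,369/512,1477/2048 | 2955/4096,739/1024,185/256,93/128,47/64,3/4,1 } → 5909/8192
G(brbrbbbrrrbrbrr) = { 0,1/2,5/8,11/16,23/32,369/512,1477/2048 | 5909/8192,2955/4096,739/1024,185/256,93/128,47/64,3/4,1 } → 11817/16384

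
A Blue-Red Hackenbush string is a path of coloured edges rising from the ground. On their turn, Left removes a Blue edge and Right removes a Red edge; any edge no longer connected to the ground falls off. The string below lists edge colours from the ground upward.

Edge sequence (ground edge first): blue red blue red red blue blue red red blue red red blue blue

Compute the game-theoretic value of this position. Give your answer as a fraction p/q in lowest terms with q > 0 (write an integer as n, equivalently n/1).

val(b) = { 0 | none } gives 1
val(br) = { 0 | 1 } gives 1/2
val(brb) = { 0 1/2 | 1 } gives 3/4
val(brbr) = { 0 1/2 | 3/4 1 } gives 5/8
val(brbrr) = { 0 1/2 | 5/8 3/4 1 } gives 9/16
val(brbrrb) = { 0 1/2 9/16 | 5/8 3/4 1 } gives 19/32
val(brbrrbb) = { 0 1/2 9/16 19/32 | 5/8 3/4 1 } gives 39/64
val(brbrrbbr) = { 0 1/2 9/16 19/32 | 39/64 5/8 3/4 1 } gives 77/128
val(brbrrbbrr) = { 0 1/2 9/16 19/32 | 77/128 39/64 5/8 3/4 1 } gives 153/256
val(brbrrbbrrb) = { 0 1/2 9/16 19/32 153/256 | 77/128 39/64 5/8 3/4 1 } gives 307/512
val(brbrrbbrrbr) = { 0 1/2 9/16 19/32 153/256 | 307/512 77/128 39/64 5/8 3/4 1 } gives 613/1024
val(brbrrbbrrbrr) = { 0 1/2 9/16 19/32 153/256 | 613/1024 307/512 77/128 39/64 5/8 3/4 1 } gives 1225/2048
val(brbrrbbrrbrrb) = { 0 1/2 9/16 19/32 153/256 1225/2048 | 613/1024 307/512 77/128 39/64 5/8 3/4 1 } gives 2451/4096
val(brbrrbbrrbrrbb) = { 0 1/2 9/16 19/32 153/256 1225/2048 2451/4096 | 613/1024 307/512 77/128 39/64 5/8 3/4 1 } gives 4903/8192

4903/8192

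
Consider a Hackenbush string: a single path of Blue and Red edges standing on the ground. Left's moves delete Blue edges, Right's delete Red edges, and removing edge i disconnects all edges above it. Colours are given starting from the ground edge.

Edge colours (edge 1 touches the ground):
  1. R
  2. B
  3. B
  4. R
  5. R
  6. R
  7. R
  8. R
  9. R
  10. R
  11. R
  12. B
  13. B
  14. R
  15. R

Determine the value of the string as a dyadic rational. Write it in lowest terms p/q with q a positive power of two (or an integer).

-8167/16384

Prefix values for R B B R R R R R R R R B B R R via {L|R} + simplicity:
1 of 15 · R · max L −∞ · min R 0 so -1
2 of 15 · RB · max L -1 · min R 0 so -1/2
3 of 15 · RBB · max L -1/2 · min R 0 so -1/4
4 of 15 · RBBR · max L -1/2 · min R -1/4 so -3/8
5 of 15 · RBBRR · max L -1/2 · min R -3/8 so -7/16
6 of 15 · RBBRRR · max L -1/2 · min R -7/16 so -15/32
7 of 15 · RBBRRRR · max L -1/2 · min R -15/32 so -31/64
8 of 15 · RBBRRRRR · max L -1/2 · min R -31/64 so -63/128
9 of 15 · RBBRRRRRR · max L -1/2 · min R -63/128 so -127/256
10 of 15 · RBBRRRRRRR · max L -1/2 · min R -127/256 so -255/512
11 of 15 · RBBRRRRRRRR · max L -1/2 · min R -255/512 so -511/1024
12 of 15 · RBBRRRRRRRRB · max L -511/1024 · min R -255/512 so -1021/2048
13 of 15 · RBBRRRRRRRRBB · max L -1021/2048 · min R -255/512 so -2041/4096
14 of 15 · RBBRRRRRRRRBBR · max L -1021/2048 · min R -2041/4096 so -4083/8192
15 of 15 · RBBRRRRRRRRBBRR · max L -1021/2048 · min R -4083/8192 so -8167/16384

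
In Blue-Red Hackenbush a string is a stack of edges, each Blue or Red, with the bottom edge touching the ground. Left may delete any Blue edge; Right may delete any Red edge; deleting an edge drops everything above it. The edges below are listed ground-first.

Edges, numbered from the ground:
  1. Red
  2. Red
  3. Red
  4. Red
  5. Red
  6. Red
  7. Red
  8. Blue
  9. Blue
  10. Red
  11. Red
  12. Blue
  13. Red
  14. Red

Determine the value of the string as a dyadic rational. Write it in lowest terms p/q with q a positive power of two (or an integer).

-823/128

Prefix values for Red Red Red Red Red Red Red Blue Blue Red Red Blue Red Red via {L|R} + simplicity:
step 1: add Red to get R; options L={ — } R={ 0 } = -1
step 2: add Red to get RR; options L={ — } R={ -1; 0 } = -2
step 3: add Red to get RRR; options L={ — } R={ -2; -1; 0 } = -3
step 4: add Red to get RRRR; options L={ — } R={ -3; -2; -1; 0 } = -4
step 5: add Red to get RRRRR; options L={ — } R={ -4; -3; -2; -1; 0 } = -5
step 6: add Red to get RRRRRR; options L={ — } R={ -5; -4; -3; -2; -1; 0 } = -6
step 7: add Red to get RRRRRRR; options L={ — } R={ -6; -5; -4; -3; -2; -1; 0 } = -7
step 8: add Blue to get RRRRRRRB; options L={ -7 } R={ -6; -5; -4; -3; -2; -1; 0 } = -13/2
step 9: add Blue to get RRRRRRRBB; options L={ -7; -13/2 } R={ -6; -5; -4; -3; -2; -1; 0 } = -25/4
step 10: add Red to get RRRRRRRBBR; options L={ -7; -13/2 } R={ -25/4; -6; -5; -4; -3; -2; -1; 0 } = -51/8
step 11: add Red to get RRRRRRRBBRR; options L={ -7; -13/2 } R={ -51/8; -25/4; -6; -5; -4; -3; -2; -1; 0 } = -103/16
step 12: add Blue to get RRRRRRRBBRRB; options L={ -7; -13/2; -103/16 } R={ -51/8; -25/4; -6; -5; -4; -3; -2; -1; 0 } = -205/32
step 13: add Red to get RRRRRRRBBRRBR; options L={ -7; -13/2; -103/16 } R={ -205/32; -51/8; -25/4; -6; -5; -4; -3; -2; -1; 0 } = -411/64
step 14: add Red to get RRRRRRRBBRRBRR; options L={ -7; -13/2; -103/16 } R={ -411/64; -205/32; -51/8; -25/4; -6; -5; -4; -3; -2; -1; 0 } = -823/128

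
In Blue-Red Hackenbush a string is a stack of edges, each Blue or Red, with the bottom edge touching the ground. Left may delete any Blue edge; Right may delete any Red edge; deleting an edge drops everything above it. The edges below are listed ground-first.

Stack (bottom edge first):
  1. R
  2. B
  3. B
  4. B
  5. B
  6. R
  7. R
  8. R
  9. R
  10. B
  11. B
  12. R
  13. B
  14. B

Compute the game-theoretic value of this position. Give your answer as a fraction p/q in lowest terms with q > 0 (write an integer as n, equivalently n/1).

-969/8192

Prefix values for R B B B B R R R R B B R B B via {L|R} + simplicity:
val_1 [R]  L=[∅]  R=[0]  → -1
val_2 [RB]  L=[-1]  R=[0]  → -1/2
val_3 [RBB]  L=[-1,-1/2]  R=[0]  → -1/4
val_4 [RBBB]  L=[-1,-1/2,-1/4]  R=[0]  → -1/8
val_5 [RBBBB]  L=[-1,-1/2,-1/4,-1/8]  R=[0]  → -1/16
val_6 [RBBBBR]  L=[-1,-1/2,-1/4,-1/8]  R=[-1/16,0]  → -3/32
val_7 [RBBBBRR]  L=[-1,-1/2,-1/4,-1/8]  R=[-3/32,-1/16,0]  → -7/64
val_8 [RBBBBRRR]  L=[-1,-1/2,-1/4,-1/8]  R=[-7/64,-3/32,-1/16,0]  → -15/128
val_9 [RBBBBRRRR]  L=[-1,-1/2,-1/4,-1/8]  R=[-15/128,-7/64,-3/32,-1/16,0]  → -31/256
val_10 [RBBBBRRRRB]  L=[-1,-1/2,-1/4,-1/8,-31/256]  R=[-15/128,-7/64,-3/32,-1/16,0]  → -61/512
val_11 [RBBBBRRRRBB]  L=[-1,-1/2,-1/4,-1/8,-31/256,-61/512]  R=[-15/128,-7/64,-3/32,-1/16,0]  → -121/1024
val_12 [RBBBBRRRRBBR]  L=[-1,-1/2,-1/4,-1/8,-31/256,-61/512]  R=[-121/1024,-15/128,-7/64,-3/32,-1/16,0]  → -243/2048
val_13 [RBBBBRRRRBBRB]  L=[-1,-1/2,-1/4,-1/8,-31/256,-61/512,-243/2048]  R=[-121/1024,-15/128,-7/64,-3/32,-1/16,0]  → -485/4096
val_14 [RBBBBRRRRBBRBB]  L=[-1,-1/2,-1/4,-1/8,-31/256,-61/512,-243/2048,-485/4096]  R=[-121/1024,-15/128,-7/64,-3/32,-1/16,0]  → -969/8192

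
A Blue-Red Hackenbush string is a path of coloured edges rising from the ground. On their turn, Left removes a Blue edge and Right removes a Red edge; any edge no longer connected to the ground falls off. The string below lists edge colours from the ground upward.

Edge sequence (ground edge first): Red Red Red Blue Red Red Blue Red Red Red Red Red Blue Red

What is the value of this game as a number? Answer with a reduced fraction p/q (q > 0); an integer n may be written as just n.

edge 1 of 14 (Red): { none | 0 } ⇒ -1
edge 2 of 14 (Red): { none | -1, 0 } ⇒ -2
edge 3 of 14 (Red): { none | -2, -1, 0 } ⇒ -3
edge 4 of 14 (Blue): { -3 | -2, -1, 0 } ⇒ -5/2
edge 5 of 14 (Red): { -3 | -5/2, -2, -1, 0 } ⇒ -11/4
edge 6 of 14 (Red): { -3 | -11/4, -5/2, -2, -1, 0 } ⇒ -23/8
edge 7 of 14 (Blue): { -3, -23/8 | -11/4, -5/2, -2, -1, 0 } ⇒ -45/16
edge 8 of 14 (Red): { -3, -23/8 | -45/16, -11/4, -5/2, -2, -1, 0 } ⇒ -91/32
edge 9 of 14 (Red): { -3, -23/8 | -91/32, -45/16, -11/4, -5/2, -2, -1, 0 } ⇒ -183/64
edge 10 of 14 (Red): { -3, -23/8 | -183/64, -91/32, -45/16, -11/4, -5/2, -2, -1, 0 } ⇒ -367/128
edge 11 of 14 (Red): { -3, -23/8 | -367/128, -183/64, -91/32, -45/16, -11/4, -5/2, -2, -1, 0 } ⇒ -735/256
edge 12 of 14 (Red): { -3, -23/8 | -735/256, -367/128, -183/64, -91/32, -45/16, -11/4, -5/2, -2, -1, 0 } ⇒ -1471/512
edge 13 of 14 (Blue): { -3, -23/8, -1471/512 | -735/256, -367/128, -183/64, -91/32, -45/16, -11/4, -5/2, -2, -1, 0 } ⇒ -2941/1024
edge 14 of 14 (Red): { -3, -23/8, -1471/512 | -2941/1024, -735/256, -367/128, -183/64, -91/32, -45/16, -11/4, -5/2, -2, -1, 0 } ⇒ -5883/2048

-5883/2048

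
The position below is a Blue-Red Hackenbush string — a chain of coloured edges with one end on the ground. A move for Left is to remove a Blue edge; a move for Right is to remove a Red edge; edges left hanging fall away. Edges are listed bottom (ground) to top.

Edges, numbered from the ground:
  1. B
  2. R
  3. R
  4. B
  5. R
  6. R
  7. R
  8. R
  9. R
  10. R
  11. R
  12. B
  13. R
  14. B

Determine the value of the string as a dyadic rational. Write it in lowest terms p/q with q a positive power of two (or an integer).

2059/8192

g_1 [B]  L=[0]  R=[·]  → 1
g_2 [BR]  L=[0]  R=[1]  → 1/2
g_3 [BRR]  L=[0]  R=[1/2 1]  → 1/4
g_4 [BRRB]  L=[0 1/4]  R=[1/2 1]  → 3/8
g_5 [BRRBR]  L=[0 1/4]  R=[3/8 1/2 1]  → 5/16
g_6 [BRRBRR]  L=[0 1/4]  R=[5/16 3/8 1/2 1]  → 9/32
g_7 [BRRBRRR]  L=[0 1/4]  R=[9/32 5/16 3/8 1/2 1]  → 17/64
g_8 [BRRBRRRR]  L=[0 1/4]  R=[17/64 9/32 5/16 3/8 1/2 1]  → 33/128
g_9 [BRRBRRRRR]  L=[0 1/4]  R=[33/128 17/64 9/32 5/16 3/8 1/2 1]  → 65/256
g_10 [BRRBRRRRRR]  L=[0 1/4]  R=[65/256 33/128 17/64 9/32 5/16 3/8 1/2 1]  → 129/512
g_11 [BRRBRRRRRRR]  L=[0 1/4]  R=[129/512 65/256 33/128 17/64 9/32 5/16 3/8 1/2 1]  → 257/1024
g_12 [BRRBRRRRRRRB]  L=[0 1/4 257/1024]  R=[129/512 65/256 33/128 17/64 9/32 5/16 3/8 1/2 1]  → 515/2048
g_13 [BRRBRRRRRRRBR]  L=[0 1/4 257/1024]  R=[515/2048 129/512 65/256 33/128 17/64 9/32 5/16 3/8 1/2 1]  → 1029/4096
g_14 [BRRBRRRRRRRBRB]  L=[0 1/4 257/1024 1029/4096]  R=[515/2048 129/512 65/256 33/128 17/64 9/32 5/16 3/8 1/2 1]  → 2059/8192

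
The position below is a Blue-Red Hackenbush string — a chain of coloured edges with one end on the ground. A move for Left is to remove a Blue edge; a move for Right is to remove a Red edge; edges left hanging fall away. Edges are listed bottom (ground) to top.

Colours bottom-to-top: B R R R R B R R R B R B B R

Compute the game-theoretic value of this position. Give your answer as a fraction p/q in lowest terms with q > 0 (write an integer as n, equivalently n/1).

557/8192

Recurse on prefixes of the 14-edge string B R R R R B R R R B R B B R:
edge 1 of 14 (B): { 0 | ∅ } = 1
edge 2 of 14 (R): { 0 | 1 } = 1/2
edge 3 of 14 (R): { 0 | 1/2,1 } = 1/4
edge 4 of 14 (R): { 0 | 1/4,1/2,1 } = 1/8
edge 5 of 14 (R): { 0 | 1/8,1/4,1/2,1 } = 1/16
edge 6 of 14 (B): { 0,1/16 | 1/8,1/4,1/2,1 } = 3/32
edge 7 of 14 (R): { 0,1/16 | 3/32,1/8,1/4,1/2,1 } = 5/64
edge 8 of 14 (R): { 0,1/16 | 5/64,3/32,1/8,1/4,1/2,1 } = 9/128
edge 9 of 14 (R): { 0,1/16 | 9/128,5/64,3/32,1/8,1/4,1/2,1 } = 17/256
edge 10 of 14 (B): { 0,1/16,17/256 | 9/128,5/64,3/32,1/8,1/4,1/2,1 } = 35/512
edge 11 of 14 (R): { 0,1/16,17/256 | 35/512,9/128,5/64,3/32,1/8,1/4,1/2,1 } = 69/1024
edge 12 of 14 (B): { 0,1/16,17/256,69/1024 | 35/512,9/128,5/64,3/32,1/8,1/4,1/2,1 } = 139/2048
edge 13 of 14 (B): { 0,1/16,17/256,69/1024,139/2048 | 35/512,9/128,5/64,3/32,1/8,1/4,1/2,1 } = 279/4096
edge 14 of 14 (R): { 0,1/16,17/256,69/1024,139/2048 | 279/4096,35/512,9/128,5/64,3/32,1/8,1/4,1/2,1 } = 557/8192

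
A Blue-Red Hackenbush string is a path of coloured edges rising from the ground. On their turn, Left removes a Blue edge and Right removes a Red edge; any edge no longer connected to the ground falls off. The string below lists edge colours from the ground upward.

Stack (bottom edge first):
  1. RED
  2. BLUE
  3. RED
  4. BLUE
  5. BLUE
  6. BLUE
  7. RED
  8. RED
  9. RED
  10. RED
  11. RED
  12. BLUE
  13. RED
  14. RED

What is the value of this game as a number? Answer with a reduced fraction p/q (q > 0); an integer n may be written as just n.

-4599/8192

Recurse on prefixes of the 14-edge string RED BLUE RED BLUE BLUE BLUE RED RED RED RED RED BLUE RED RED:
R: Left { · }, Right { 0 } so simplest -1
RB: Left { -1 }, Right { 0 } so simplest -1/2
RBR: Left { -1 }, Right { -1/2 0 } so simplest -3/4
RBRB: Left { -1 -3/4 }, Right { -1/2 0 } so simplest -5/8
RBRBB: Left { -1 -3/4 -5/8 }, Right { -1/2 0 } so simplest -9/16
RBRBBB: Left { -1 -3/4 -5/8 -9/16 }, Right { -1/2 0 } so simplest -17/32
RBRBBBR: Left { -1 -3/4 -5/8 -9/16 }, Right { -17/32 -1/2 0 } so simplest -35/64
RBRBBBRR: Left { -1 -3/4 -5/8 -9/16 }, Right { -35/64 -17/32 -1/2 0 } so simplest -71/128
RBRBBBRRR: Left { -1 -3/4 -5/8 -9/16 }, Right { -71/128 -35/64 -17/32 -1/2 0 } so simplest -143/256
RBRBBBRRRR: Left { -1 -3/4 -5/8 -9/16 }, Right { -143/256 -71/128 -35/64 -17/32 -1/2 0 } so simplest -287/512
RBRBBBRRRRR: Left { -1 -3/4 -5/8 -9/16 }, Right { -287/512 -143/256 -71/128 -35/64 -17/32 -1/2 0 } so simplest -575/1024
RBRBBBRRRRRB: Left { -1 -3/4 -5/8 -9/16 -575/1024 }, Right { -287/512 -143/256 -71/128 -35/64 -17/32 -1/2 0 } so simplest -1149/2048
RBRBBBRRRRRBR: Left { -1 -3/4 -5/8 -9/16 -575/1024 }, Right { -1149/2048 -287/512 -143/256 -71/128 -35/64 -17/32 -1/2 0 } so simplest -2299/4096
RBRBBBRRRRRBRR: Left { -1 -3/4 -5/8 -9/16 -575/1024 }, Right { -2299/4096 -1149/2048 -287/512 -143/256 -71/128 -35/64 -17/32 -1/2 0 } so simplest -4599/8192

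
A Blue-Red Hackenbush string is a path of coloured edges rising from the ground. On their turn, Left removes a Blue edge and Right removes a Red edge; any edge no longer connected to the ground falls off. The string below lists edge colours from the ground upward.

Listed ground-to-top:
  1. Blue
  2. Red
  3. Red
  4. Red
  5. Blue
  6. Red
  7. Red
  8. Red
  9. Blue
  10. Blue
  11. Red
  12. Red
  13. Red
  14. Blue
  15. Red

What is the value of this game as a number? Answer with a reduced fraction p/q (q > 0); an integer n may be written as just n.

1 of 15 · B · max L 0 · min R +∞ => 1
2 of 15 · BR · max L 0 · min R 1 => 1/2
3 of 15 · BRR · max L 0 · min R 1/2 => 1/4
4 of 15 · BRRR · max L 0 · min R 1/4 => 1/8
5 of 15 · BRRRB · max L 1/8 · min R 1/4 => 3/16
6 of 15 · BRRRBR · max L 1/8 · min R 3/16 => 5/32
7 of 15 · BRRRBRR · max L 1/8 · min R 5/32 => 9/64
8 of 15 · BRRRBRRR · max L 1/8 · min R 9/64 => 17/128
9 of 15 · BRRRBRRRB · max L 17/128 · min R 9/64 => 35/256
10 of 15 · BRRRBRRRBB · max L 35/256 · min R 9/64 => 71/512
11 of 15 · BRRRBRRRBBR · max L 35/256 · min R 71/512 => 141/1024
12 of 15 · BRRRBRRRBBRR · max L 35/256 · min R 141/1024 => 281/2048
13 of 15 · BRRRBRRRBBRRR · max L 35/256 · min R 281/2048 => 561/4096
14 of 15 · BRRRBRRRBBRRRB · max L 561/4096 · min R 281/2048 => 1123/8192
15 of 15 · BRRRBRRRBBRRRBR · max L 561/4096 · min R 1123/8192 => 2245/16384

2245/16384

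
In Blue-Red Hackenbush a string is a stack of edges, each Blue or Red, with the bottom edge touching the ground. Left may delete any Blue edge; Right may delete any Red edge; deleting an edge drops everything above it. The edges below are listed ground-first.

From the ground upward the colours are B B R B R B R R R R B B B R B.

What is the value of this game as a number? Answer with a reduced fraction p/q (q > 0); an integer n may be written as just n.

Prefix values for B B R B R B R R R R B B B R B via {L|R} + simplicity:
edge 1 of 15 (B): { 0 | none } = 1
edge 2 of 15 (B): { 0; 1 | none } = 2
edge 3 of 15 (R): { 0; 1 | 2 } = 3/2
edge 4 of 15 (B): { 0; 1; 3/2 | 2 } = 7/4
edge 5 of 15 (R): { 0; 1; 3/2 | 7/4; 2 } = 13/8
edge 6 of 15 (B): { 0; 1; 3/2; 13/8 | 7/4; 2 } = 27/16
edge 7 of 15 (R): { 0; 1; 3/2; 13/8 | 27/16; 7/4; 2 } = 53/32
edge 8 of 15 (R): { 0; 1; 3/2; 13/8 | 53/32; 27/16; 7/4; 2 } = 105/64
edge 9 of 15 (R): { 0; 1; 3/2; 13/8 | 105/64; 53/32; 27/16; 7/4; 2 } = 209/128
edge 10 of 15 (R): { 0; 1; 3/2; 13/8 | 209/128; 105/64; 53/32; 27/16; 7/4; 2 } = 417/256
edge 11 of 15 (B): { 0; 1; 3/2; 13/8; 417/256 | 209/128; 105/64; 53/32; 27/16; 7/4; 2 } = 835/512
edge 12 of 15 (B): { 0; 1; 3/2; 13/8; 417/256; 835/512 | 209/128; 105/64; 53/32; 27/16; 7/4; 2 } = 1671/1024
edge 13 of 15 (B): { 0; 1; 3/2; 13/8; 417/256; 835/512; 1671/1024 | 209/128; 105/64; 53/32; 27/16; 7/4; 2 } = 3343/2048
edge 14 of 15 (R): { 0; 1; 3/2; 13/8; 417/256; 835/512; 1671/1024 | 3343/2048; 209/128; 105/64; 53/32; 27/16; 7/4; 2 } = 6685/4096
edge 15 of 15 (B): { 0; 1; 3/2; 13/8; 417/256; 835/512; 1671/1024; 6685/4096 | 3343/2048; 209/128; 105/64; 53/32; 27/16; 7/4; 2 } = 13371/8192

13371/8192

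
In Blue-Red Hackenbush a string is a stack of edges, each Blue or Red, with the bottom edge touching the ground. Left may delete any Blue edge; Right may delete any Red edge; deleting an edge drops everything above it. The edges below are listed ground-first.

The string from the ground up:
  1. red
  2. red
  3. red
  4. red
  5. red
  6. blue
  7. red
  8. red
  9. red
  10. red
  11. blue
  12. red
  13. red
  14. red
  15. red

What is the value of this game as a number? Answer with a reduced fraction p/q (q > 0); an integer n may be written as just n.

-5087/1024

step 1: add red to get r; options L={  } R={ 0 } -> -1
step 2: add red to get rr; options L={  } R={ -1 0 } -> -2
step 3: add red to get rrr; options L={  } R={ -2 -1 0 } -> -3
step 4: add red to get rrrr; options L={  } R={ -3 -2 -1 0 } -> -4
step 5: add red to get rrrrr; options L={  } R={ -4 -3 -2 -1 0 } -> -5
step 6: add blue to get rrrrrb; options L={ -5 } R={ -4 -3 -2 -1 0 } -> -9/2
step 7: add red to get rrrrrbr; options L={ -5 } R={ -9/2 -4 -3 -2 -1 0 } -> -19/4
step 8: add red to get rrrrrbrr; options L={ -5 } R={ -19/4 -9/2 -4 -3 -2 -1 0 } -> -39/8
step 9: add red to get rrrrrbrrr; options L={ -5 } R={ -39/8 -19/4 -9/2 -4 -3 -2 -1 0 } -> -79/16
step 10: add red to get rrrrrbrrrr; options L={ -5 } R={ -79/16 -39/8 -19/4 -9/2 -4 -3 -2 -1 0 } -> -159/32
step 11: add blue to get rrrrrbrrrrb; options L={ -5 -159/32 } R={ -79/16 -39/8 -19/4 -9/2 -4 -3 -2 -1 0 } -> -317/64
step 12: add red to get rrrrrbrrrrbr; options L={ -5 -159/32 } R={ -317/64 -79/16 -39/8 -19/4 -9/2 -4 -3 -2 -1 0 } -> -635/128
step 13: add red to get rrrrrbrrrrbrr; options L={ -5 -159/32 } R={ -635/128 -317/64 -79/16 -39/8 -19/4 -9/2 -4 -3 -2 -1 0 } -> -1271/256
step 14: add red to get rrrrrbrrrrbrrr; options L={ -5 -159/32 } R={ -1271/256 -635/128 -317/64 -79/16 -39/8 -19/4 -9/2 -4 -3 -2 -1 0 } -> -2543/512
step 15: add red to get rrrrrbrrrrbrrrr; options L={ -5 -159/32 } R={ -2543/512 -1271/256 -635/128 -317/64 -79/16 -39/8 -19/4 -9/2 -4 -3 -2 -1 0 } -> -5087/1024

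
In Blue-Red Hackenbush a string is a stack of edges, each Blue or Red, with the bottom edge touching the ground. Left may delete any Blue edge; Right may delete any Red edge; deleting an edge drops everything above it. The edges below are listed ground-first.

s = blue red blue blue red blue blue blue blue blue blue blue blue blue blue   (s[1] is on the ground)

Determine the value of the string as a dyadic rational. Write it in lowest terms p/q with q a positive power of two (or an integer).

14335/16384

1 of 15 · b · max L 0 · min R +∞ → 1
2 of 15 · br · max L 0 · min R 1 → 1/2
3 of 15 · brb · max L 1/2 · min R 1 → 3/4
4 of 15 · brbb · max L 3/4 · min R 1 → 7/8
5 of 15 · brbbr · max L 3/4 · min R 7/8 → 13/16
6 of 15 · brbbrb · max L 13/16 · min R 7/8 → 27/32
7 of 15 · brbbrbb · max L 27/32 · min R 7/8 → 55/64
8 of 15 · brbbrbbb · max L 55/64 · min R 7/8 → 111/128
9 of 15 · brbbrbbbb · max L 111/128 · min R 7/8 → 223/256
10 of 15 · brbbrbbbbb · max L 223/256 · min R 7/8 → 447/512
11 of 15 · brbbrbbbbbb · max L 447/512 · min R 7/8 → 895/1024
12 of 15 · brbbrbbbbbbb · max L 895/1024 · min R 7/8 → 1791/2048
13 of 15 · brbbrbbbbbbbb · max L 1791/2048 · min R 7/8 → 3583/4096
14 of 15 · brbbrbbbbbbbbb · max L 3583/4096 · min R 7/8 → 7167/8192
15 of 15 · brbbrbbbbbbbbbb · max L 7167/8192 · min R 7/8 → 14335/16384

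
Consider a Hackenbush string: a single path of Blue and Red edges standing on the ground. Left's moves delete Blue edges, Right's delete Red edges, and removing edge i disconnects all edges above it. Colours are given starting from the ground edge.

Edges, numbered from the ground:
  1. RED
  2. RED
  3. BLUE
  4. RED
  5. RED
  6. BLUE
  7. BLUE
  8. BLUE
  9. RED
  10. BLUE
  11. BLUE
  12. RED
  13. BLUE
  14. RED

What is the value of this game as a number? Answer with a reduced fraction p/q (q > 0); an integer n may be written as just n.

Build v(s[:k]) for k = 1..14, string s = RED RED BLUE RED RED BLUE BLUE BLUE RED BLUE BLUE RED BLUE RED.
1 of 14 · R · max L −∞ · min R 0 — -1
2 of 14 · RR · max L −∞ · min R -1 — -2
3 of 14 · RRB · max L -2 · min R -1 — -3/2
4 of 14 · RRBR · max L -2 · min R -3/2 — -7/4
5 of 14 · RRBRR · max L -2 · min R -7/4 — -15/8
6 of 14 · RRBRRB · max L -15/8 · min R -7/4 — -29/16
7 of 14 · RRBRRBB · max L -29/16 · min R -7/4 — -57/32
8 of 14 · RRBRRBBB · max L -57/32 · min R -7/4 — -113/64
9 of 14 · RRBRRBBBR · max L -57/32 · min R -113/64 — -227/128
10 of 14 · RRBRRBBBRB · max L -227/128 · min R -113/64 — -453/256
11 of 14 · RRBRRBBBRBB · max L -453/256 · min R -113/64 — -905/512
12 of 14 · RRBRRBBBRBBR · max L -453/256 · min R -905/512 — -1811/1024
13 of 14 · RRBRRBBBRBBRB · max L -1811/1024 · min R -905/512 — -3621/2048
14 of 14 · RRBRRBBBRBBRBR · max L -1811/1024 · min R -3621/2048 — -7243/4096

-7243/4096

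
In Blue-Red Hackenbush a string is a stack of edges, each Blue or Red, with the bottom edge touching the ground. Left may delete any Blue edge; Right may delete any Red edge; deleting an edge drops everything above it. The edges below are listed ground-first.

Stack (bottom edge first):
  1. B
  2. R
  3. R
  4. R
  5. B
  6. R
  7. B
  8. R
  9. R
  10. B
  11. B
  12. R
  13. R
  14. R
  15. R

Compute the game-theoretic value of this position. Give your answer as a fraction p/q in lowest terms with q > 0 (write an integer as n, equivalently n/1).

2657/16384

Recurse on prefixes of the 15-edge string B R R R B R B R R B B R R R R:
step 1: add B to get B; options L={ 0 } R={  } — 1
step 2: add R to get BR; options L={ 0 } R={ 1 } — 1/2
step 3: add R to get BRR; options L={ 0 } R={ 1/2,1 } — 1/4
step 4: add R to get BRRR; options L={ 0 } R={ 1/4,1/2,1 } — 1/8
step 5: add B to get BRRRB; options L={ 0,1/8 } R={ 1/4,1/2,1 } — 3/16
step 6: add R to get BRRRBR; options L={ 0,1/8 } R={ 3/16,1/4,1/2,1 } — 5/32
step 7: add B to get BRRRBRB; options L={ 0,1/8,5/32 } R={ 3/16,1/4,1/2,1 } — 11/64
step 8: add R to get BRRRBRBR; options L={ 0,1/8,5/32 } R={ 11/64,3/16,1/4,1/2,1 } — 21/128
step 9: add R to get BRRRBRBRR; options L={ 0,1/8,5/32 } R={ 21/128,11/64,3/16,1/4,1/2,1 } — 41/256
step 10: add B to get BRRRBRBRRB; options L={ 0,1/8,5/32,41/256 } R={ 21/128,11/64,3/16,1/4,1/2,1 } — 83/512
step 11: add B to get BRRRBRBRRBB; options L={ 0,1/8,5/32,41/256,83/512 } R={ 21/128,11/64,3/16,1/4,1/2,1 } — 167/1024
step 12: add R to get BRRRBRBRRBBR; options L={ 0,1/8,5/32,41/256,83/512 } R={ 167/1024,21/128,11/64,3/16,1/4,1/2,1 } — 333/2048
step 13: add R to get BRRRBRBRRBBRR; options L={ 0,1/8,5/32,41/256,83/512 } R={ 333/2048,167/1024,21/128,11/64,3/16,1/4,1/2,1 } — 665/4096
step 14: add R to get BRRRBRBRRBBRRR; options L={ 0,1/8,5/32,41/256,83/512 } R={ 665/4096,333/2048,167/1024,21/128,11/64,3/16,1/4,1/2,1 } — 1329/8192
step 15: add R to get BRRRBRBRRBBRRRR; options L={ 0,1/8,5/32,41/256,83/512 } R={ 1329/8192,665/4096,333/2048,167/1024,21/128,11/64,3/16,1/4,1/2,1 } — 2657/16384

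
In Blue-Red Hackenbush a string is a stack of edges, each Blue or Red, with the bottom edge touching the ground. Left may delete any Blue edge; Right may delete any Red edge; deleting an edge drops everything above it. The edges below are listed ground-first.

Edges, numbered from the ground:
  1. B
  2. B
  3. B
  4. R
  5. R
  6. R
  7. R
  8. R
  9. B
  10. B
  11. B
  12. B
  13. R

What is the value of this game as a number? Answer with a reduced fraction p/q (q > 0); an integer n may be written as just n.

2109/1024

step 1: add B to get B; options L={ 0 } R={ (no moves) } ⇒ 1
step 2: add B to get BB; options L={ 0 1 } R={ (no moves) } ⇒ 2
step 3: add B to get BBB; options L={ 0 1 2 } R={ (no moves) } ⇒ 3
step 4: add R to get BBBR; options L={ 0 1 2 } R={ 3 } ⇒ 5/2
step 5: add R to get BBBRR; options L={ 0 1 2 } R={ 5/2 3 } ⇒ 9/4
step 6: add R to get BBBRRR; options L={ 0 1 2 } R={ 9/4 5/2 3 } ⇒ 17/8
step 7: add R to get BBBRRRR; options L={ 0 1 2 } R={ 17/8 9/4 5/2 3 } ⇒ 33/16
step 8: add R to get BBBRRRRR; options L={ 0 1 2 } R={ 33/16 17/8 9/4 5/2 3 } ⇒ 65/32
step 9: add B to get BBBRRRRRB; options L={ 0 1 2 65/32 } R={ 33/16 17/8 9/4 5/2 3 } ⇒ 131/64
step 10: add B to get BBBRRRRRBB; options L={ 0 1 2 65/32 131/64 } R={ 33/16 17/8 9/4 5/2 3 } ⇒ 263/128
step 11: add B to get BBBRRRRRBBB; options L={ 0 1 2 65/32 131/64 263/128 } R={ 33/16 17/8 9/4 5/2 3 } ⇒ 527/256
step 12: add B to get BBBRRRRRBBBB; options L={ 0 1 2 65/32 131/64 263/128 527/256 } R={ 33/16 17/8 9/4 5/2 3 } ⇒ 1055/512
step 13: add R to get BBBRRRRRBBBBR; options L={ 0 1 2 65/32 131/64 263/128 527/256 } R={ 1055/512 33/16 17/8 9/4 5/2 3 } ⇒ 2109/1024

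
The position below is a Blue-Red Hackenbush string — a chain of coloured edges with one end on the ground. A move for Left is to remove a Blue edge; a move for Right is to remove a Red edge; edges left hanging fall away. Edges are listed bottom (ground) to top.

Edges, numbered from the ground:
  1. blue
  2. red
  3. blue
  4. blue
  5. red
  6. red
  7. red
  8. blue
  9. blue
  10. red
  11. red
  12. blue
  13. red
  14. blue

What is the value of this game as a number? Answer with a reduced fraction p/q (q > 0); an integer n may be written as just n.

6347/8192

Recurse on prefixes of the 14-edge string blue red blue blue red red red blue blue red red blue red blue:
step 1: add blue to get b; options L={ 0 } R={ · } -> 1
step 2: add red to get br; options L={ 0 } R={ 1 } -> 1/2
step 3: add blue to get brb; options L={ 0,1/2 } R={ 1 } -> 3/4
step 4: add blue to get brbb; options L={ 0,1/2,3/4 } R={ 1 } -> 7/8
step 5: add red to get brbbr; options L={ 0,1/2,3/4 } R={ 7/8,1 } -> 13/16
step 6: add red to get brbbrr; options L={ 0,1/2,3/4 } R={ 13/16,7/8,1 } -> 25/32
step 7: add red to get brbbrrr; options L={ 0,1/2,3/4 } R={ 25/32,13/16,7/8,1 } -> 49/64
step 8: add blue to get brbbrrrb; options L={ 0,1/2,3/4,49/64 } R={ 25/32,13/16,7/8,1 } -> 99/128
step 9: add blue to get brbbrrrbb; options L={ 0,1/2,3/4,49/64,99/128 } R={ 25/32,13/16,7/8,1 } -> 199/256
step 10: add red to get brbbrrrbbr; options L={ 0,1/2,3/4,49/64,99/128 } R={ 199/256,25/32,13/16,7/8,1 } -> 397/512
step 11: add red to get brbbrrrbbrr; options L={ 0,1/2,3/4,49/64,99/128 } R={ 397/512,199/256,25/32,13/16,7/8,1 } -> 793/1024
step 12: add blue to get brbbrrrbbrrb; options L={ 0,1/2,3/4,49/64,99/128,793/1024 } R={ 397/512,199/256,25/32,13/16,7/8,1 } -> 1587/2048
step 13: add red to get brbbrrrbbrrbr; options L={ 0,1/2,3/4,49/64,99/128,793/1024 } R={ 1587/2048,397/512,199/256,25/32,13/16,7/8,1 } -> 3173/4096
step 14: add blue to get brbbrrrbbrrbrb; options L={ 0,1/2,3/4,49/64,99/128,793/1024,3173/4096 } R={ 1587/2048,397/512,199/256,25/32,13/16,7/8,1 } -> 6347/8192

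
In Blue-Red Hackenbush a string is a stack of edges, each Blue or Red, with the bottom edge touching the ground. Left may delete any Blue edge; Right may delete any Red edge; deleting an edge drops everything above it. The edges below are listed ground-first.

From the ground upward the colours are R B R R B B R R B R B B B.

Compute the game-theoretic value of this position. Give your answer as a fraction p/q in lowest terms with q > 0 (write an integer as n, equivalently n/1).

Prefix values for R B R R B B R R B R B B B via {L|R} + simplicity:
1 of 13 · R · max L −∞ · min R 0 → -1
2 of 13 · RB · max L -1 · min R 0 → -1/2
3 of 13 · RBR · max L -1 · min R -1/2 → -3/4
4 of 13 · RBRR · max L -1 · min R -3/4 → -7/8
5 of 13 · RBRRB · max L -7/8 · min R -3/4 → -13/16
6 of 13 · RBRRBB · max L -13/16 · min R -3/4 → -25/32
7 of 13 · RBRRBBR · max L -13/16 · min R -25/32 → -51/64
8 of 13 · RBRRBBRR · max L -13/16 · min R -51/64 → -103/128
9 of 13 · RBRRBBRRB · max L -103/128 · min R -51/64 → -205/256
10 of 13 · RBRRBBRRBR · max L -103/128 · min R -205/256 → -411/512
11 of 13 · RBRRBBRRBRB · max L -411/512 · min R -205/256 → -821/1024
12 of 13 · RBRRBBRRBRBB · max L -821/1024 · min R -205/256 → -1641/2048
13 of 13 · RBRRBBRRBRBBB · max L -1641/2048 · min R -205/256 → -3281/4096

-3281/4096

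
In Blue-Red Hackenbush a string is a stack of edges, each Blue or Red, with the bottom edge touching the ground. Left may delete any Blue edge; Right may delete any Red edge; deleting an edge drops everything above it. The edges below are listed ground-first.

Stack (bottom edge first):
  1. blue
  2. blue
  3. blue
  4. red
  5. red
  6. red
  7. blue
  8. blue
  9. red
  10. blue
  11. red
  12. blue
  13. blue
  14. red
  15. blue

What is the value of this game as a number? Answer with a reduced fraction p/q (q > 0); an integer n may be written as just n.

Build value(s[:k]) for k = 1..15, string s = blue blue blue red red red blue blue red blue red blue blue red blue.
value(b) = { 0 | — } => 1
value(bb) = { 0, 1 | — } => 2
value(bbb) = { 0, 1, 2 | — } => 3
value(bbbr) = { 0, 1, 2 | 3 } => 5/2
value(bbbrr) = { 0, 1, 2 | 5/2, 3 } => 9/4
value(bbbrrr) = { 0, 1, 2 | 9/4, 5/2, 3 } => 17/8
value(bbbrrrb) = { 0, 1, 2, 17/8 | 9/4, 5/2, 3 } => 35/16
value(bbbrrrbb) = { 0, 1, 2, 17/8, 35/16 | 9/4, 5/2, 3 } => 71/32
value(bbbrrrbbr) = { 0, 1, 2, 17/8, 35/16 | 71/32, 9/4, 5/2, 3 } => 141/64
value(bbbrrrbbrb) = { 0, 1, 2, 17/8, 35/16, 141/64 | 71/32, 9/4, 5/2, 3 } => 283/128
value(bbbrrrbbrbr) = { 0, 1, 2, 17/8, 35/16, 141/64 | 283/128, 71/32, 9/4, 5/2, 3 } => 565/256
value(bbbrrrbbrbrb) = { 0, 1, 2, 17/8, 35/16, 141/64, 565/256 | 283/128, 71/32, 9/4, 5/2, 3 } => 1131/512
value(bbbrrrbbrbrbb) = { 0, 1, 2, 17/8, 35/16, 141/64, 565/256, 1131/512 | 283/128, 71/32, 9/4, 5/2, 3 } => 2263/1024
value(bbbrrrbbrbrbbr) = { 0, 1, 2, 17/8, 35/16, 141/64, 565/256, 1131/512 | 2263/1024, 283/128, 71/32, 9/4, 5/2, 3 } => 4525/2048
value(bbbrrrbbrbrbbrb) = { 0, 1, 2, 17/8, 35/16, 141/64, 565/256, 1131/512, 4525/2048 | 2263/1024, 283/128, 71/32, 9/4, 5/2, 3 } => 9051/4096

9051/4096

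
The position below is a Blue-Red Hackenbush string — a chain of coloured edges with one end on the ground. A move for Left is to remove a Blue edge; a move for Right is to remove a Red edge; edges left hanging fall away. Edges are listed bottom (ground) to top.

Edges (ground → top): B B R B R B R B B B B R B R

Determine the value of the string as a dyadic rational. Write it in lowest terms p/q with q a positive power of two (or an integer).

6901/4096

step 1: add B to get B; options L={ 0 } R={ (no moves) } — 1
step 2: add B to get BB; options L={ 0,1 } R={ (no moves) } — 2
step 3: add R to get BBR; options L={ 0,1 } R={ 2 } — 3/2
step 4: add B to get BBRB; options L={ 0,1,3/2 } R={ 2 } — 7/4
step 5: add R to get BBRBR; options L={ 0,1,3/2 } R={ 7/4,2 } — 13/8
step 6: add B to get BBRBRB; options L={ 0,1,3/2,13/8 } R={ 7/4,2 } — 27/16
step 7: add R to get BBRBRBR; options L={ 0,1,3/2,13/8 } R={ 27/16,7/4,2 } — 53/32
step 8: add B to get BBRBRBRB; options L={ 0,1,3/2,13/8,53/32 } R={ 27/16,7/4,2 } — 107/64
step 9: add B to get BBRBRBRBB; options L={ 0,1,3/2,13/8,53/32,107/64 } R={ 27/16,7/4,2 } — 215/128
step 10: add B to get BBRBRBRBBB; options L={ 0,1,3/2,13/8,53/32,107/64,215/128 } R={ 27/16,7/4,2 } — 431/256
step 11: add B to get BBRBRBRBBBB; options L={ 0,1,3/2,13/8,53/32,107/64,215/128,431/256 } R={ 27/16,7/4,2 } — 863/512
step 12: add R to get BBRBRBRBBBBR; options L={ 0,1,3/2,13/8,53/32,107/64,215/128,431/256 } R={ 863/512,27/16,7/4,2 } — 1725/1024
step 13: add B to get BBRBRBRBBBBRB; options L={ 0,1,3/2,13/8,53/32,107/64,215/128,431/256,1725/1024 } R={ 863/512,27/16,7/4,2 } — 3451/2048
step 14: add R to get BBRBRBRBBBBRBR; options L={ 0,1,3/2,13/8,53/32,107/64,215/128,431/256,1725/1024 } R={ 3451/2048,863/512,27/16,7/4,2 } — 6901/4096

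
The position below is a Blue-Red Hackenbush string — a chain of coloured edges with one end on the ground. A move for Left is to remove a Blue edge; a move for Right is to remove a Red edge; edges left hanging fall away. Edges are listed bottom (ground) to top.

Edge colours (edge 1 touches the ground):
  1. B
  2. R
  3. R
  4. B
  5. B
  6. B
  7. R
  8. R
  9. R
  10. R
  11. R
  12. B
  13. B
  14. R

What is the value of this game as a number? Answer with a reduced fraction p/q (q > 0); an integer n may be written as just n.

3597/8192

g_1 [B]  L=[0]  R=[none]  ⇒ 1
g_2 [BR]  L=[0]  R=[1]  ⇒ 1/2
g_3 [BRR]  L=[0]  R=[1/2,1]  ⇒ 1/4
g_4 [BRRB]  L=[0,1/4]  R=[1/2,1]  ⇒ 3/8
g_5 [BRRBB]  L=[0,1/4,3/8]  R=[1/2,1]  ⇒ 7/16
g_6 [BRRBBB]  L=[0,1/4,3/8,7/16]  R=[1/2,1]  ⇒ 15/32
g_7 [BRRBBBR]  L=[0,1/4,3/8,7/16]  R=[15/32,1/2,1]  ⇒ 29/64
g_8 [BRRBBBRR]  L=[0,1/4,3/8,7/16]  R=[29/64,15/32,1/2,1]  ⇒ 57/128
g_9 [BRRBBBRRR]  L=[0,1/4,3/8,7/16]  R=[57/128,29/64,15/32,1/2,1]  ⇒ 113/256
g_10 [BRRBBBRRRR]  L=[0,1/4,3/8,7/16]  R=[113/256,57/128,29/64,15/32,1/2,1]  ⇒ 225/512
g_11 [BRRBBBRRRRR]  L=[0,1/4,3/8,7/16]  R=[225/512,113/256,57/128,29/64,15/32,1/2,1]  ⇒ 449/1024
g_12 [BRRBBBRRRRRB]  L=[0,1/4,3/8,7/16,449/1024]  R=[225/512,113/256,57/128,29/64,15/32,1/2,1]  ⇒ 899/2048
g_13 [BRRBBBRRRRRBB]  L=[0,1/4,3/8,7/16,449/1024,899/2048]  R=[225/512,113/256,57/128,29/64,15/32,1/2,1]  ⇒ 1799/4096
g_14 [BRRBBBRRRRRBBR]  L=[0,1/4,3/8,7/16,449/1024,899/2048]  R=[1799/4096,225/512,113/256,57/128,29/64,15/32,1/2,1]  ⇒ 3597/8192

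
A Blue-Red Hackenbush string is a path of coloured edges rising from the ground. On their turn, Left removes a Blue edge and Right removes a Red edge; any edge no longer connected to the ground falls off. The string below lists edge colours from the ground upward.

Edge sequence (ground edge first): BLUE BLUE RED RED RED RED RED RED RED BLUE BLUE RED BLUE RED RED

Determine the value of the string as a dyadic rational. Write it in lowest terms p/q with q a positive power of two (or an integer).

Build val(s[:k]) for k = 1..15, string s = BLUE BLUE RED RED RED RED RED RED RED BLUE BLUE RED BLUE RED RED.
step 1: add BLUE to get B; options L={ 0 } R={ · } ⇒ 1
step 2: add BLUE to get BB; options L={ 0; 1 } R={ · } ⇒ 2
step 3: add RED to get BBR; options L={ 0; 1 } R={ 2 } ⇒ 3/2
step 4: add RED to get BBRR; options L={ 0; 1 } R={ 3/2; 2 } ⇒ 5/4
step 5: add RED to get BBRRR; options L={ 0; 1 } R={ 5/4; 3/2; 2 } ⇒ 9/8
step 6: add RED to get BBRRRR; options L={ 0; 1 } R={ 9/8; 5/4; 3/2; 2 } ⇒ 17/16
step 7: add RED to get BBRRRRR; options L={ 0; 1 } R={ 17/16; 9/8; 5/4; 3/2; 2 } ⇒ 33/32
step 8: add RED to get BBRRRRRR; options L={ 0; 1 } R={ 33/32; 17/16; 9/8; 5/4; 3/2; 2 } ⇒ 65/64
step 9: add RED to get BBRRRRRRR; options L={ 0; 1 } R={ 65/64; 33/32; 17/16; 9/8; 5/4; 3/2; 2 } ⇒ 129/128
step 10: add BLUE to get BBRRRRRRRB; options L={ 0; 1; 129/128 } R={ 65/64; 33/32; 17/16; 9/8; 5/4; 3/2; 2 } ⇒ 259/256
step 11: add BLUE to get BBRRRRRRRBB; options L={ 0; 1; 129/128; 259/256 } R={ 65/64; 33/32; 17/16; 9/8; 5/4; 3/2; 2 } ⇒ 519/512
step 12: add RED to get BBRRRRRRRBBR; options L={ 0; 1; 129/128; 259/256 } R={ 519/512; 65/64; 33/32; 17/16; 9/8; 5/4; 3/2; 2 } ⇒ 1037/1024
step 13: add BLUE to get BBRRRRRRRBBRB; options L={ 0; 1; 129/128; 259/256; 1037/1024 } R={ 519/512; 65/64; 33/32; 17/16; 9/8; 5/4; 3/2; 2 } ⇒ 2075/2048
step 14: add RED to get BBRRRRRRRBBRBR; options L={ 0; 1; 129/128; 259/256; 1037/1024 } R={ 2075/2048; 519/512; 65/64; 33/32; 17/16; 9/8; 5/4; 3/2; 2 } ⇒ 4149/4096
step 15: add RED to get BBRRRRRRRBBRBRR; options L={ 0; 1; 129/128; 259/256; 1037/1024 } R={ 4149/4096; 2075/2048; 519/512; 65/64; 33/32; 17/16; 9/8; 5/4; 3/2; 2 } ⇒ 8297/8192

8297/8192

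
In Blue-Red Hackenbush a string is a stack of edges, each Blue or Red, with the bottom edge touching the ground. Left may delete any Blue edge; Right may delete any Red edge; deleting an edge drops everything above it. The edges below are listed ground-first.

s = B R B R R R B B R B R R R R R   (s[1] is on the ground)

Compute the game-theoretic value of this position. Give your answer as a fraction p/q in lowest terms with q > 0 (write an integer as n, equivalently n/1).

Prefix values for B R B R R R B B R B R R R R R via {L|R} + simplicity:
1 of 15 · B · max L 0 · min R +∞ — 1
2 of 15 · BR · max L 0 · min R 1 — 1/2
3 of 15 · BRB · max L 1/2 · min R 1 — 3/4
4 of 15 · BRBR · max L 1/2 · min R 3/4 — 5/8
5 of 15 · BRBRR · max L 1/2 · min R 5/8 — 9/16
6 of 15 · BRBRRR · max L 1/2 · min R 9/16 — 17/32
7 of 15 · BRBRRRB · max L 17/32 · min R 9/16 — 35/64
8 of 15 · BRBRRRBB · max L 35/64 · min R 9/16 — 71/128
9 of 15 · BRBRRRBBR · max L 35/64 · min R 71/128 — 141/256
10 of 15 · BRBRRRBBRB · max L 141/256 · min R 71/128 — 283/512
11 of 15 · BRBRRRBBRBR · max L 141/256 · min R 283/512 — 565/1024
12 of 15 · BRBRRRBBRBRR · max L 141/256 · min R 565/1024 — 1129/2048
13 of 15 · BRBRRRBBRBRRR · max L 141/256 · min R 1129/2048 — 2257/4096
14 of 15 · BRBRRRBBRBRRRR · max L 141/256 · min R 2257/4096 — 4513/8192
15 of 15 · BRBRRRBBRBRRRRR · max L 141/256 · min R 4513/8192 — 9025/16384

9025/16384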